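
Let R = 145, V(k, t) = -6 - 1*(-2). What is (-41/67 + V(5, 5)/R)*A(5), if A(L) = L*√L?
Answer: -6213*√5/1943 ≈ -7.1501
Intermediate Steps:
V(k, t) = -4 (V(k, t) = -6 + 2 = -4)
A(L) = L^(3/2)
(-41/67 + V(5, 5)/R)*A(5) = (-41/67 - 4/145)*5^(3/2) = (-41*1/67 - 4*1/145)*(5*√5) = (-41/67 - 4/145)*(5*√5) = -6213*√5/1943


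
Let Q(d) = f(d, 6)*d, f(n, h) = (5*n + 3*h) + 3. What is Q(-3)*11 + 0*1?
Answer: -198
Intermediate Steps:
f(n, h) = 3 + 3*h + 5*n (f(n, h) = (3*h + 5*n) + 3 = 3 + 3*h + 5*n)
Q(d) = d*(21 + 5*d) (Q(d) = (3 + 3*6 + 5*d)*d = (3 + 18 + 5*d)*d = (21 + 5*d)*d = d*(21 + 5*d))
Q(-3)*11 + 0*1 = -3*(21 + 5*(-3))*11 + 0*1 = -3*(21 - 15)*11 + 0 = -3*6*11 + 0 = -18*11 + 0 = -198 + 0 = -198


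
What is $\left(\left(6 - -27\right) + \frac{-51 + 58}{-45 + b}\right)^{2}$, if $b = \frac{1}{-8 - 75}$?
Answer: $\frac{15057007849}{13957696} \approx 1078.8$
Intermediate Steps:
$b = - \frac{1}{83}$ ($b = \frac{1}{-83} = - \frac{1}{83} \approx -0.012048$)
$\left(\left(6 - -27\right) + \frac{-51 + 58}{-45 + b}\right)^{2} = \left(\left(6 - -27\right) + \frac{-51 + 58}{-45 - \frac{1}{83}}\right)^{2} = \left(\left(6 + 27\right) + \frac{7}{- \frac{3736}{83}}\right)^{2} = \left(33 + 7 \left(- \frac{83}{3736}\right)\right)^{2} = \left(33 - \frac{581}{3736}\right)^{2} = \left(\frac{122707}{3736}\right)^{2} = \frac{15057007849}{13957696}$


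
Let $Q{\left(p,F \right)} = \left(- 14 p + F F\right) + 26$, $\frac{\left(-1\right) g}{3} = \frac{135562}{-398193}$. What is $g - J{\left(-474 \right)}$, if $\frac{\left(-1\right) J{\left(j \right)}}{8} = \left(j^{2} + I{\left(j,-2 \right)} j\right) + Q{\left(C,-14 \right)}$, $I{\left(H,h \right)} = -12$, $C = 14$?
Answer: $\frac{244639296282}{132731} \approx 1.8431 \cdot 10^{6}$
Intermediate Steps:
$g = \frac{135562}{132731}$ ($g = - 3 \frac{135562}{-398193} = - 3 \cdot 135562 \left(- \frac{1}{398193}\right) = \left(-3\right) \left(- \frac{135562}{398193}\right) = \frac{135562}{132731} \approx 1.0213$)
$Q{\left(p,F \right)} = 26 + F^{2} - 14 p$ ($Q{\left(p,F \right)} = \left(- 14 p + F^{2}\right) + 26 = \left(F^{2} - 14 p\right) + 26 = 26 + F^{2} - 14 p$)
$J{\left(j \right)} = -208 - 8 j^{2} + 96 j$ ($J{\left(j \right)} = - 8 \left(\left(j^{2} - 12 j\right) + \left(26 + \left(-14\right)^{2} - 196\right)\right) = - 8 \left(\left(j^{2} - 12 j\right) + \left(26 + 196 - 196\right)\right) = - 8 \left(\left(j^{2} - 12 j\right) + 26\right) = - 8 \left(26 + j^{2} - 12 j\right) = -208 - 8 j^{2} + 96 j$)
$g - J{\left(-474 \right)} = \frac{135562}{132731} - \left(-208 - 8 \left(-474\right)^{2} + 96 \left(-474\right)\right) = \frac{135562}{132731} - \left(-208 - 1797408 - 45504\right) = \frac{135562}{132731} - -1843120 = \frac{135562}{132731} + 1843120 = \frac{244639296282}{132731}$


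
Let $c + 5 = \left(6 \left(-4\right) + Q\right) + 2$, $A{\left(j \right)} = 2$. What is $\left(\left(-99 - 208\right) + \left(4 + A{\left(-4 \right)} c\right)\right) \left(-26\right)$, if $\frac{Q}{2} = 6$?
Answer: $8658$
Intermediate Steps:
$Q = 12$ ($Q = 2 \cdot 6 = 12$)
$c = -15$ ($c = -5 + \left(\left(6 \left(-4\right) + 12\right) + 2\right) = -5 + \left(\left(-24 + 12\right) + 2\right) = -5 + \left(-12 + 2\right) = -5 - 10 = -15$)
$\left(\left(-99 - 208\right) + \left(4 + A{\left(-4 \right)} c\right)\right) \left(-26\right) = \left(\left(-99 - 208\right) + \left(4 + 2 \left(-15\right)\right)\right) \left(-26\right) = \left(\left(-99 - 208\right) + \left(4 - 30\right)\right) \left(-26\right) = \left(-307 - 26\right) \left(-26\right) = \left(-333\right) \left(-26\right) = 8658$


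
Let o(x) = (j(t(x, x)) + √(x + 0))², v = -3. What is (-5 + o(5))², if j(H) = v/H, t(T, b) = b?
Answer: 4581/625 - 108*√5/125 ≈ 5.3976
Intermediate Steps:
j(H) = -3/H
o(x) = (√x - 3/x)² (o(x) = (-3/x + √(x + 0))² = (-3/x + √x)² = (√x - 3/x)²)
(-5 + o(5))² = (-5 + (-3 + 5^(3/2))²/5²)² = (-5 + (-3 + 5*√5)²/25)²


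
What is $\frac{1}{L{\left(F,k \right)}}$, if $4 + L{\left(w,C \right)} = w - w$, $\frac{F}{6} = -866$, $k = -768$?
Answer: $- \frac{1}{4} \approx -0.25$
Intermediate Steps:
$F = -5196$ ($F = 6 \left(-866\right) = -5196$)
$L{\left(w,C \right)} = -4$ ($L{\left(w,C \right)} = -4 + \left(w - w\right) = -4 + 0 = -4$)
$\frac{1}{L{\left(F,k \right)}} = \frac{1}{-4} = - \frac{1}{4}$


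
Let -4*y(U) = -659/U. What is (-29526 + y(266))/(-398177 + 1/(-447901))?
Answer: 14070812154505/189757884572592 ≈ 0.074151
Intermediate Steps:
y(U) = 659/(4*U) (y(U) = -(-659)/(4*U) = 659/(4*U))
(-29526 + y(266))/(-398177 + 1/(-447901)) = (-29526 + (659/4)/266)/(-398177 + 1/(-447901)) = (-29526 + (659/4)*(1/266))/(-398177 - 1/447901) = (-29526 + 659/1064)/(-178343876478/447901) = -31415005/1064*(-447901/178343876478) = 14070812154505/189757884572592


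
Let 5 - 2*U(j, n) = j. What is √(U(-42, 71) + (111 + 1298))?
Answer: √5730/2 ≈ 37.848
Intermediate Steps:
U(j, n) = 5/2 - j/2
√(U(-42, 71) + (111 + 1298)) = √((5/2 - ½*(-42)) + (111 + 1298)) = √((5/2 + 21) + 1409) = √(47/2 + 1409) = √(2865/2) = √5730/2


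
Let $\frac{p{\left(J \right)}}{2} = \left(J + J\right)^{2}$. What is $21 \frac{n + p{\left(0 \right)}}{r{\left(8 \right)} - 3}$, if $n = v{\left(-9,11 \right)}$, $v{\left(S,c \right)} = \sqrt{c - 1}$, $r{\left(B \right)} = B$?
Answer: $\frac{21 \sqrt{10}}{5} \approx 13.282$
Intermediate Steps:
$v{\left(S,c \right)} = \sqrt{-1 + c}$
$p{\left(J \right)} = 8 J^{2}$ ($p{\left(J \right)} = 2 \left(J + J\right)^{2} = 2 \left(2 J\right)^{2} = 2 \cdot 4 J^{2} = 8 J^{2}$)
$n = \sqrt{10}$ ($n = \sqrt{-1 + 11} = \sqrt{10} \approx 3.1623$)
$21 \frac{n + p{\left(0 \right)}}{r{\left(8 \right)} - 3} = 21 \frac{\sqrt{10} + 8 \cdot 0^{2}}{8 - 3} = 21 \frac{\sqrt{10} + 8 \cdot 0}{5} = 21 \left(\sqrt{10} + 0\right) \frac{1}{5} = 21 \sqrt{10} \cdot \frac{1}{5} = 21 \frac{\sqrt{10}}{5} = \frac{21 \sqrt{10}}{5}$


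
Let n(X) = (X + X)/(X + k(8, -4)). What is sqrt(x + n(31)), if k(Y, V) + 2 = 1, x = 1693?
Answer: sqrt(381390)/15 ≈ 41.171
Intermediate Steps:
k(Y, V) = -1 (k(Y, V) = -2 + 1 = -1)
n(X) = 2*X/(-1 + X) (n(X) = (X + X)/(X - 1) = (2*X)/(-1 + X) = 2*X/(-1 + X))
sqrt(x + n(31)) = sqrt(1693 + 2*31/(-1 + 31)) = sqrt(1693 + 2*31/30) = sqrt(1693 + 2*31*(1/30)) = sqrt(1693 + 31/15) = sqrt(25426/15) = sqrt(381390)/15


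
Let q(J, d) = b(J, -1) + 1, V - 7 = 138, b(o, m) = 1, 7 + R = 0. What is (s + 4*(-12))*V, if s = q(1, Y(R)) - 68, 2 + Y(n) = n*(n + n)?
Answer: -16530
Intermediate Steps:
R = -7 (R = -7 + 0 = -7)
Y(n) = -2 + 2*n**2 (Y(n) = -2 + n*(n + n) = -2 + n*(2*n) = -2 + 2*n**2)
V = 145 (V = 7 + 138 = 145)
q(J, d) = 2 (q(J, d) = 1 + 1 = 2)
s = -66 (s = 2 - 68 = -66)
(s + 4*(-12))*V = (-66 + 4*(-12))*145 = (-66 - 48)*145 = -114*145 = -16530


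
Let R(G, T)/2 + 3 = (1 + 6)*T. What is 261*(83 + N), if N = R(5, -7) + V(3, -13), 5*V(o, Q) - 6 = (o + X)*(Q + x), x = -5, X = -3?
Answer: -25839/5 ≈ -5167.8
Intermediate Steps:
V(o, Q) = 6/5 + (-5 + Q)*(-3 + o)/5 (V(o, Q) = 6/5 + ((o - 3)*(Q - 5))/5 = 6/5 + ((-3 + o)*(-5 + Q))/5 = 6/5 + ((-5 + Q)*(-3 + o))/5 = 6/5 + (-5 + Q)*(-3 + o)/5)
R(G, T) = -6 + 14*T (R(G, T) = -6 + 2*((1 + 6)*T) = -6 + 2*(7*T) = -6 + 14*T)
N = -514/5 (N = (-6 + 14*(-7)) + (21/5 - 1*3 - ⅗*(-13) + (⅕)*(-13)*3) = (-6 - 98) + (21/5 - 3 + 39/5 - 39/5) = -104 + 6/5 = -514/5 ≈ -102.80)
261*(83 + N) = 261*(83 - 514/5) = 261*(-99/5) = -25839/5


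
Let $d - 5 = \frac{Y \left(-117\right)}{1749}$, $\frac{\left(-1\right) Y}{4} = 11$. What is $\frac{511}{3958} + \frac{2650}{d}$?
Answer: $\frac{556116231}{1666318} \approx 333.74$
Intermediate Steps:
$Y = -44$ ($Y = \left(-4\right) 11 = -44$)
$d = \frac{421}{53}$ ($d = 5 + \frac{\left(-44\right) \left(-117\right)}{1749} = 5 + 5148 \cdot \frac{1}{1749} = 5 + \frac{156}{53} = \frac{421}{53} \approx 7.9434$)
$\frac{511}{3958} + \frac{2650}{d} = \frac{511}{3958} + \frac{2650}{\frac{421}{53}} = 511 \cdot \frac{1}{3958} + 2650 \cdot \frac{53}{421} = \frac{511}{3958} + \frac{140450}{421} = \frac{556116231}{1666318}$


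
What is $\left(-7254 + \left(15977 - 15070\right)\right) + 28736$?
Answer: $22389$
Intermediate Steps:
$\left(-7254 + \left(15977 - 15070\right)\right) + 28736 = \left(-7254 + 907\right) + 28736 = -6347 + 28736 = 22389$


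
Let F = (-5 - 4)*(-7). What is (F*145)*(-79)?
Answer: -721665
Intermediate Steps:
F = 63 (F = -9*(-7) = 63)
(F*145)*(-79) = (63*145)*(-79) = 9135*(-79) = -721665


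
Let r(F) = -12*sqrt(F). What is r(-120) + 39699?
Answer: 39699 - 24*I*sqrt(30) ≈ 39699.0 - 131.45*I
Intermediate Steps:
r(-120) + 39699 = -24*I*sqrt(30) + 39699 = 39699 - 24*I*sqrt(30)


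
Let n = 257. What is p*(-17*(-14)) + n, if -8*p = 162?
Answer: -9125/2 ≈ -4562.5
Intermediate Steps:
p = -81/4 (p = -⅛*162 = -81/4 ≈ -20.250)
p*(-17*(-14)) + n = -(-1377)*(-14)/4 + 257 = -81/4*238 + 257 = -9639/2 + 257 = -9125/2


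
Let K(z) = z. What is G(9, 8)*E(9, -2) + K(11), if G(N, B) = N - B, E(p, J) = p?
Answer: 20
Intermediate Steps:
G(9, 8)*E(9, -2) + K(11) = (9 - 1*8)*9 + 11 = (9 - 8)*9 + 11 = 1*9 + 11 = 9 + 11 = 20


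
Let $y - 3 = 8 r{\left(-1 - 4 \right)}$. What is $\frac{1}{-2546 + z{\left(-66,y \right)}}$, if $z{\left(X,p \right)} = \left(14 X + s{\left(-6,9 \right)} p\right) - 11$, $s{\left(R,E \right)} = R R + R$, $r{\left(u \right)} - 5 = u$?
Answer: $- \frac{1}{3391} \approx -0.0002949$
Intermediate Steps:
$r{\left(u \right)} = 5 + u$
$s{\left(R,E \right)} = R + R^{2}$ ($s{\left(R,E \right)} = R^{2} + R = R + R^{2}$)
$y = 3$ ($y = 3 + 8 \left(5 - 5\right) = 3 + 8 \cdot 0 = 3 + 0 = 3$)
$z{\left(X,p \right)} = -11 + 14 X + 30 p$ ($z{\left(X,p \right)} = \left(14 X + - 6 \left(1 - 6\right) p\right) - 11 = \left(14 X + \left(-6\right) \left(-5\right) p\right) - 11 = \left(14 X + 30 p\right) - 11 = -11 + 14 X + 30 p$)
$\frac{1}{-2546 + z{\left(-66,y \right)}} = \frac{1}{-2546 + \left(-11 + 14 \left(-66\right) + 30 \cdot 3\right)} = \frac{1}{-2546 - 845} = \frac{1}{-3391} = - \frac{1}{3391}$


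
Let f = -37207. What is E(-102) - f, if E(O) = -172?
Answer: 37035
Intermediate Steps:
E(-102) - f = -172 - 1*(-37207) = -172 + 37207 = 37035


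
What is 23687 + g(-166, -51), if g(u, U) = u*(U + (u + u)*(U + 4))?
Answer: -2558111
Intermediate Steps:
g(u, U) = u*(U + 2*u*(4 + U)) (g(u, U) = u*(U + (2*u)*(4 + U)) = u*(U + 2*u*(4 + U)))
23687 + g(-166, -51) = 23687 - 166*(-51 + 8*(-166) + 2*(-51)*(-166)) = 23687 - 166*(-51 - 1328 + 16932) = 23687 - 166*15553 = 23687 - 2581798 = -2558111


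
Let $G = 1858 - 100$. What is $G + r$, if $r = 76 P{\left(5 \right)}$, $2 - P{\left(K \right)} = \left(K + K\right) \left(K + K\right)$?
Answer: $-5690$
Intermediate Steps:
$G = 1758$ ($G = 1858 - 100 = 1758$)
$P{\left(K \right)} = 2 - 4 K^{2}$ ($P{\left(K \right)} = 2 - \left(K + K\right) \left(K + K\right) = 2 - 2 K 2 K = 2 - 4 K^{2}$)
$r = -7448$ ($r = 76 \left(2 - 4 \cdot 5^{2}\right) = 76 \left(2 - 100\right) = 76 \left(-98\right) = -7448$)
$G + r = 1758 - 7448 = -5690$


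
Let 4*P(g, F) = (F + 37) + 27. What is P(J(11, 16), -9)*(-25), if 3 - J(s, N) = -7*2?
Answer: -1375/4 ≈ -343.75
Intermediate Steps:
J(s, N) = 17 (J(s, N) = 3 - (-7)*2 = 3 - 1*(-14) = 3 + 14 = 17)
P(g, F) = 16 + F/4 (P(g, F) = ((F + 37) + 27)/4 = ((37 + F) + 27)/4 = (64 + F)/4 = 16 + F/4)
P(J(11, 16), -9)*(-25) = (16 + (¼)*(-9))*(-25) = (16 - 9/4)*(-25) = (55/4)*(-25) = -1375/4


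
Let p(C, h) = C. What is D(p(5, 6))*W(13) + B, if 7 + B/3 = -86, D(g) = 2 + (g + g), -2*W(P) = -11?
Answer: -213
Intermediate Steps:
W(P) = 11/2 (W(P) = -1/2*(-11) = 11/2)
D(g) = 2 + 2*g
B = -279 (B = -21 + 3*(-86) = -21 - 258 = -279)
D(p(5, 6))*W(13) + B = (2 + 2*5)*(11/2) - 279 = (2 + 10)*(11/2) - 279 = 12*(11/2) - 279 = 66 - 279 = -213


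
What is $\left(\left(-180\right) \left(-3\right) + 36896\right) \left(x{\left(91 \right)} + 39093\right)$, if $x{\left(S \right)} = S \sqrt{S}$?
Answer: $1463485548 + 3406676 \sqrt{91} \approx 1.496 \cdot 10^{9}$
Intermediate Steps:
$x{\left(S \right)} = S^{\frac{3}{2}}$
$\left(\left(-180\right) \left(-3\right) + 36896\right) \left(x{\left(91 \right)} + 39093\right) = \left(\left(-180\right) \left(-3\right) + 36896\right) \left(91^{\frac{3}{2}} + 39093\right) = \left(540 + 36896\right) \left(91 \sqrt{91} + 39093\right) = 37436 \left(39093 + 91 \sqrt{91}\right) = 1463485548 + 3406676 \sqrt{91}$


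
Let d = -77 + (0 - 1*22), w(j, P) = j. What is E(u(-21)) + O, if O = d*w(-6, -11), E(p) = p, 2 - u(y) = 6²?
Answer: 560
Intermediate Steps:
u(y) = -34 (u(y) = 2 - 1*6² = 2 - 1*36 = 2 - 36 = -34)
d = -99 (d = -77 + (0 - 22) = -77 - 22 = -99)
O = 594 (O = -99*(-6) = 594)
E(u(-21)) + O = -34 + 594 = 560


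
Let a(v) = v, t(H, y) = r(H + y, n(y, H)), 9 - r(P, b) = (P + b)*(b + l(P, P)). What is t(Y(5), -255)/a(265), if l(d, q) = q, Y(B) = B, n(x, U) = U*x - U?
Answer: -2340891/265 ≈ -8833.5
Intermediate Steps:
n(x, U) = -U + U*x
r(P, b) = 9 - (P + b)**2 (r(P, b) = 9 - (P + b)*(b + P) = 9 - (P + b)*(P + b) = 9 - (P + b)**2)
t(H, y) = 9 - (H + y)**2 - H**2*(-1 + y)**2 - 2*H*(-1 + y)*(H + y) (t(H, y) = 9 - (H + y)**2 - (H*(-1 + y))**2 - 2*(H + y)*H*(-1 + y) = 9 - (H + y)**2 - H**2*(-1 + y)**2 - 2*H*(-1 + y)*(H + y))
t(Y(5), -255)/a(265) = (9 - 1*(-255)**2 - 1*5**2*(-255)**2 - 2*5*(-255)**2)/265 = (9 - 1*65025 - 1*25*65025 - 2*5*65025)*(1/265) = (9 - 65025 - 1625625 - 650250)*(1/265) = -2340891*1/265 = -2340891/265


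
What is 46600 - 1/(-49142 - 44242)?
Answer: 4351694401/93384 ≈ 46600.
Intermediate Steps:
46600 - 1/(-49142 - 44242) = 46600 - 1/(-93384) = 46600 - 1*(-1/93384) = 46600 + 1/93384 = 4351694401/93384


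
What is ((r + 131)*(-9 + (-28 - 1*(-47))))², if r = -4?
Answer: 1612900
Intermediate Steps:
((r + 131)*(-9 + (-28 - 1*(-47))))² = ((-4 + 131)*(-9 + (-28 - 1*(-47))))² = (127*(-9 + (-28 + 47)))² = (127*(-9 + 19))² = (127*10)² = 1270² = 1612900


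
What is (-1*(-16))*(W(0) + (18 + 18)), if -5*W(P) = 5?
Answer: 560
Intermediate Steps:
W(P) = -1 (W(P) = -⅕*5 = -1)
(-1*(-16))*(W(0) + (18 + 18)) = (-1*(-16))*(-1 + (18 + 18)) = 16*(-1 + 36) = 16*35 = 560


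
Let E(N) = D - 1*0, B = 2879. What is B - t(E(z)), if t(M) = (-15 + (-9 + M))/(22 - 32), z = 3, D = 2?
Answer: 14384/5 ≈ 2876.8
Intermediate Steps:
E(N) = 2 (E(N) = 2 - 1*0 = 2 + 0 = 2)
t(M) = 12/5 - M/10 (t(M) = (-24 + M)/(-10) = (-24 + M)*(-1/10) = 12/5 - M/10)
B - t(E(z)) = 2879 - (12/5 - 1/10*2) = 2879 - (12/5 - 1/5) = 2879 - 1*11/5 = 2879 - 11/5 = 14384/5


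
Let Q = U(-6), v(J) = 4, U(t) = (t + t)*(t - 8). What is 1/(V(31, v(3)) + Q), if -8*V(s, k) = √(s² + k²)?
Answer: 10752/1805359 + 8*√977/1805359 ≈ 0.0060941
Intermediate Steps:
U(t) = 2*t*(-8 + t) (U(t) = (2*t)*(-8 + t) = 2*t*(-8 + t))
Q = 168 (Q = 2*(-6)*(-8 - 6) = 2*(-6)*(-14) = 168)
V(s, k) = -√(k² + s²)/8 (V(s, k) = -√(s² + k²)/8 = -√(k² + s²)/8)
1/(V(31, v(3)) + Q) = 1/(-√(4² + 31²)/8 + 168) = 1/(-√(16 + 961)/8 + 168) = 1/(-√977/8 + 168) = 1/(168 - √977/8)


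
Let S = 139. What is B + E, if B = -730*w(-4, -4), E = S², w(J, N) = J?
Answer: 22241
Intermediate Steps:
E = 19321 (E = 139² = 19321)
B = 2920 (B = -730*(-4) = 2920)
B + E = 2920 + 19321 = 22241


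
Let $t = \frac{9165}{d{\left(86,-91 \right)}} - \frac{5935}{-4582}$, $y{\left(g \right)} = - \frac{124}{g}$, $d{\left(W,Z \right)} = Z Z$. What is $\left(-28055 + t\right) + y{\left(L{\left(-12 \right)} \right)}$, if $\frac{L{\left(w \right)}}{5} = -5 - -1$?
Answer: $- \frac{409299876571}{14593670} \approx -28046.0$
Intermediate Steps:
$d{\left(W,Z \right)} = Z^{2}$
$L{\left(w \right)} = -20$ ($L{\left(w \right)} = 5 \left(-5 - -1\right) = 5 \left(-5 + 1\right) = 5 \left(-4\right) = -20$)
$t = \frac{7010905}{2918734}$ ($t = \frac{9165}{\left(-91\right)^{2}} - \frac{5935}{-4582} = \frac{9165}{8281} - - \frac{5935}{4582} = 9165 \cdot \frac{1}{8281} + \frac{5935}{4582} = \frac{705}{637} + \frac{5935}{4582} = \frac{7010905}{2918734} \approx 2.402$)
$\left(-28055 + t\right) + y{\left(L{\left(-12 \right)} \right)} = \left(-28055 + \frac{7010905}{2918734}\right) - \frac{124}{-20} = - \frac{81878071465}{2918734} - - \frac{31}{5} = - \frac{81878071465}{2918734} + \frac{31}{5} = - \frac{409299876571}{14593670}$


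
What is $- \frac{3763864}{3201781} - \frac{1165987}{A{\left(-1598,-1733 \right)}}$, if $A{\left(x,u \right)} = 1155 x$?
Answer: $- \frac{6216036989}{11430358170} \approx -0.54382$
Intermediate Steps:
$- \frac{3763864}{3201781} - \frac{1165987}{A{\left(-1598,-1733 \right)}} = - \frac{3763864}{3201781} - \frac{1165987}{1155 \left(-1598\right)} = \left(-3763864\right) \frac{1}{3201781} - \frac{1165987}{-1845690} = - \frac{3763864}{3201781} - - \frac{1165987}{1845690} = - \frac{3763864}{3201781} + \frac{1165987}{1845690} = - \frac{6216036989}{11430358170}$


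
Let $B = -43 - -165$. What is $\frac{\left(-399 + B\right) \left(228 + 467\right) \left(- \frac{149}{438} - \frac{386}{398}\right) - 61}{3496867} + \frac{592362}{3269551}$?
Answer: $\frac{252403286668675891}{996539270683847154} \approx 0.25328$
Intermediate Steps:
$B = 122$ ($B = -43 + 165 = 122$)
$\frac{\left(-399 + B\right) \left(228 + 467\right) \left(- \frac{149}{438} - \frac{386}{398}\right) - 61}{3496867} + \frac{592362}{3269551} = \frac{\left(-399 + 122\right) \left(228 + 467\right) \left(- \frac{149}{438} - \frac{386}{398}\right) - 61}{3496867} + \frac{592362}{3269551} = \left(\left(-277\right) 695 \left(\left(-149\right) \frac{1}{438} - \frac{193}{199}\right) - 61\right) \frac{1}{3496867} + 592362 \cdot \frac{1}{3269551} = \left(- 192515 \left(- \frac{149}{438} - \frac{193}{199}\right) - 61\right) \frac{1}{3496867} + \frac{592362}{3269551} = \left(\left(-192515\right) \left(- \frac{114185}{87162}\right) - 61\right) \frac{1}{3496867} + \frac{592362}{3269551} = \left(\frac{21982325275}{87162} - 61\right) \frac{1}{3496867} + \frac{592362}{3269551} = \frac{21977008393}{87162} \cdot \frac{1}{3496867} + \frac{592362}{3269551} = \frac{21977008393}{304793921454} + \frac{592362}{3269551} = \frac{252403286668675891}{996539270683847154}$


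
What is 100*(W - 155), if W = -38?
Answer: -19300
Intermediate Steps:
100*(W - 155) = 100*(-38 - 155) = 100*(-193) = -19300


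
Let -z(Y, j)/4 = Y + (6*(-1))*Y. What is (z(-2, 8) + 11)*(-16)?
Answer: 464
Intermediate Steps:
z(Y, j) = 20*Y (z(Y, j) = -4*(Y + (6*(-1))*Y) = -4*(Y - 6*Y) = -(-20)*Y = 20*Y)
(z(-2, 8) + 11)*(-16) = (20*(-2) + 11)*(-16) = (-40 + 11)*(-16) = -29*(-16) = 464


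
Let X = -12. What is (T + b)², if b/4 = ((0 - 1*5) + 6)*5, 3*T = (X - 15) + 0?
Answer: 121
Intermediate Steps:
T = -9 (T = ((-12 - 15) + 0)/3 = (-27 + 0)/3 = (⅓)*(-27) = -9)
b = 20 (b = 4*(((0 - 1*5) + 6)*5) = 4*(((0 - 5) + 6)*5) = 4*((-5 + 6)*5) = 4*(1*5) = 4*5 = 20)
(T + b)² = (-9 + 20)² = 11² = 121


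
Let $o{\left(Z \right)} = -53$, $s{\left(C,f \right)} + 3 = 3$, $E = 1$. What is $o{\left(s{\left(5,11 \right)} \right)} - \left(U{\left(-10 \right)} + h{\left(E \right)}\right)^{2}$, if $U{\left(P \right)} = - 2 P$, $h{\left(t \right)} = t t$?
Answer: $-494$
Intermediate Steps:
$h{\left(t \right)} = t^{2}$
$s{\left(C,f \right)} = 0$ ($s{\left(C,f \right)} = -3 + 3 = 0$)
$o{\left(s{\left(5,11 \right)} \right)} - \left(U{\left(-10 \right)} + h{\left(E \right)}\right)^{2} = -53 - \left(\left(-2\right) \left(-10\right) + 1^{2}\right)^{2} = -53 - \left(20 + 1\right)^{2} = -53 - 21^{2} = -53 - 441 = -494$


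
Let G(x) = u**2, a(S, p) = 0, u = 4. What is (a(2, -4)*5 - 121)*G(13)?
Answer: -1936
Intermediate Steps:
G(x) = 16 (G(x) = 4**2 = 16)
(a(2, -4)*5 - 121)*G(13) = (0*5 - 121)*16 = (0 - 121)*16 = -121*16 = -1936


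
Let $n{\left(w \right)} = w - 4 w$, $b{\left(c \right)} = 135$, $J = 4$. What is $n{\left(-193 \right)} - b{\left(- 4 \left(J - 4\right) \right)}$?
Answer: $444$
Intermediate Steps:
$n{\left(w \right)} = - 3 w$
$n{\left(-193 \right)} - b{\left(- 4 \left(J - 4\right) \right)} = \left(-3\right) \left(-193\right) - 135 = 579 - 135 = 444$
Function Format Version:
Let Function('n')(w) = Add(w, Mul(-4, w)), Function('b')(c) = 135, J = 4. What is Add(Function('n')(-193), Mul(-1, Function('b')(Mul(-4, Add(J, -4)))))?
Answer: 444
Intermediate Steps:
Function('n')(w) = Mul(-3, w)
Add(Function('n')(-193), Mul(-1, Function('b')(Mul(-4, Add(J, -4))))) = Add(Mul(-3, -193), Mul(-1, 135)) = Add(579, -135) = 444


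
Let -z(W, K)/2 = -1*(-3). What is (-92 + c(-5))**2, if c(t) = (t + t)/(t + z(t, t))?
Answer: 1004004/121 ≈ 8297.5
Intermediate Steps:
z(W, K) = -6 (z(W, K) = -(-2)*(-3) = -2*3 = -6)
c(t) = 2*t/(-6 + t) (c(t) = (t + t)/(t - 6) = (2*t)/(-6 + t) = 2*t/(-6 + t))
(-92 + c(-5))**2 = (-92 + 2*(-5)/(-6 - 5))**2 = (-92 + 2*(-5)/(-11))**2 = (-92 + 2*(-5)*(-1/11))**2 = (-92 + 10/11)**2 = (-1002/11)**2 = 1004004/121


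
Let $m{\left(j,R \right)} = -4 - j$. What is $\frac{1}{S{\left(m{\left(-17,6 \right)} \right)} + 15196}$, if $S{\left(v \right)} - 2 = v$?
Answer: $\frac{1}{15211} \approx 6.5742 \cdot 10^{-5}$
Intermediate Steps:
$S{\left(v \right)} = 2 + v$
$\frac{1}{S{\left(m{\left(-17,6 \right)} \right)} + 15196} = \frac{1}{\left(2 - -13\right) + 15196} = \frac{1}{\left(2 + \left(-4 + 17\right)\right) + 15196} = \frac{1}{\left(2 + 13\right) + 15196} = \frac{1}{15 + 15196} = \frac{1}{15211}$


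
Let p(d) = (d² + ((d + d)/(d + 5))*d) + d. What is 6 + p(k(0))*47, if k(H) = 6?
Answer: 25164/11 ≈ 2287.6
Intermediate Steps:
p(d) = d + d² + 2*d²/(5 + d) (p(d) = (d² + ((2*d)/(5 + d))*d) + d = (d² + (2*d/(5 + d))*d) + d = (d² + 2*d²/(5 + d)) + d = d + d² + 2*d²/(5 + d))
6 + p(k(0))*47 = 6 + (6*(5 + 6² + 8*6)/(5 + 6))*47 = 6 + (6*(5 + 36 + 48)/11)*47 = 6 + (6*(1/11)*89)*47 = 6 + (534/11)*47 = 6 + 25098/11 = 25164/11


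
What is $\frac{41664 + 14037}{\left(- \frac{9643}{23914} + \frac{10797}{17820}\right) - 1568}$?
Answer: $- \frac{359649102780}{10122922537} \approx -35.528$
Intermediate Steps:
$\frac{41664 + 14037}{\left(- \frac{9643}{23914} + \frac{10797}{17820}\right) - 1568} = \frac{55701}{\left(\left(-9643\right) \frac{1}{23914} + 10797 \cdot \frac{1}{17820}\right) - 1568} = \frac{55701}{\left(- \frac{9643}{23914} + \frac{3599}{5940}\right) - 1568} = \frac{55701}{\frac{1308503}{6456780} - 1568} = \frac{55701}{- \frac{10122922537}{6456780}} = 55701 \left(- \frac{6456780}{10122922537}\right) = - \frac{359649102780}{10122922537}$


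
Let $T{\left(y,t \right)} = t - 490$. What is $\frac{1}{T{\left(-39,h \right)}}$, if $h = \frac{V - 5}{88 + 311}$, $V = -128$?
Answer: $- \frac{3}{1471} \approx -0.0020394$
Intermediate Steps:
$h = - \frac{1}{3}$ ($h = \frac{-128 - 5}{88 + 311} = - \frac{133}{399} = \left(-133\right) \frac{1}{399} = - \frac{1}{3} \approx -0.33333$)
$T{\left(y,t \right)} = -490 + t$ ($T{\left(y,t \right)} = t - 490 = -490 + t$)
$\frac{1}{T{\left(-39,h \right)}} = \frac{1}{-490 - \frac{1}{3}} = \frac{1}{- \frac{1471}{3}} = - \frac{3}{1471}$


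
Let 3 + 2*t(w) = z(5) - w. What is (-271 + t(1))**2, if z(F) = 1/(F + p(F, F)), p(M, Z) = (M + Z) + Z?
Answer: 119224561/1600 ≈ 74515.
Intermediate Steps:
p(M, Z) = M + 2*Z
z(F) = 1/(4*F) (z(F) = 1/(F + (F + 2*F)) = 1/(F + 3*F) = 1/(4*F))
t(w) = -59/40 - w/2 (t(w) = -3/2 + ((1/4)/5 - w)/2 = -3/2 + ((1/4)*(1/5) - w)/2 = -3/2 + (1/20 - w)/2 = -3/2 + (1/40 - w/2) = -59/40 - w/2)
(-271 + t(1))**2 = (-271 + (-59/40 - 1/2*1))**2 = (-271 + (-59/40 - 1/2))**2 = (-271 - 79/40)**2 = (-10919/40)**2 = 119224561/1600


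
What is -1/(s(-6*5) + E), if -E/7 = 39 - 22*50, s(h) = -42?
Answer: -1/7385 ≈ -0.00013541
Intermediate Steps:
E = 7427 (E = -7*(39 - 22*50) = -7*(39 - 1100) = -7*(-1061) = 7427)
-1/(s(-6*5) + E) = -1/(-42 + 7427) = -1/7385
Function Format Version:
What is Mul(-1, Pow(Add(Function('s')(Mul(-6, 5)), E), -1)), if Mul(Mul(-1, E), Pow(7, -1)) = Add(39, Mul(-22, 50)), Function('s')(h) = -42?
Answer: Rational(-1, 7385) ≈ -0.00013541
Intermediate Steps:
E = 7427 (E = Mul(-7, Add(39, Mul(-22, 50))) = Mul(-7, Add(39, -1100)) = Mul(-7, -1061) = 7427)
Mul(-1, Pow(Add(Function('s')(Mul(-6, 5)), E), -1)) = Mul(-1, Pow(Add(-42, 7427), -1)) = Mul(-1, Pow(7385, -1)) = Mul(-1, Rational(1, 7385)) = Rational(-1, 7385)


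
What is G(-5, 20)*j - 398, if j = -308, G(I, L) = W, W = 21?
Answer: -6866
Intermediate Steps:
G(I, L) = 21
G(-5, 20)*j - 398 = 21*(-308) - 398 = -6468 - 398 = -6866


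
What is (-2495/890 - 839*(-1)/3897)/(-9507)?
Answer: 1795261/6594682662 ≈ 0.00027223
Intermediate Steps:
(-2495/890 - 839*(-1)/3897)/(-9507) = (-2495*1/890 + 839*(1/3897))*(-1/9507) = (-499/178 + 839/3897)*(-1/9507) = -1795261/693666*(-1/9507) = 1795261/6594682662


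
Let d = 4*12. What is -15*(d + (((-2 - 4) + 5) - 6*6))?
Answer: -165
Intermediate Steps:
d = 48
-15*(d + (((-2 - 4) + 5) - 6*6)) = -15*(48 + (((-2 - 4) + 5) - 6*6)) = -15*(48 + ((-6 + 5) - 36)) = -15*(48 + (-1 - 36)) = -15*(48 - 37) = -15*11 = -165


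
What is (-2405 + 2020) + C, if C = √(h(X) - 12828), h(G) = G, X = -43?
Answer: -385 + I*√12871 ≈ -385.0 + 113.45*I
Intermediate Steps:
C = I*√12871 (C = √(-43 - 12828) = √(-12871) = I*√12871 ≈ 113.45*I)
(-2405 + 2020) + C = (-2405 + 2020) + I*√12871 = -385 + I*√12871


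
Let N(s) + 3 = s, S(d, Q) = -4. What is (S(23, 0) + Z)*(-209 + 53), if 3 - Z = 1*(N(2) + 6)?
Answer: 936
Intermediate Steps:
N(s) = -3 + s
Z = -2 (Z = 3 - ((-3 + 2) + 6) = 3 - (-1 + 6) = 3 - 5 = -2)
(S(23, 0) + Z)*(-209 + 53) = (-4 - 2)*(-209 + 53) = -6*(-156) = 936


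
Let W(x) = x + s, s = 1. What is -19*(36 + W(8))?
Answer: -855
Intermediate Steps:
W(x) = 1 + x (W(x) = x + 1 = 1 + x)
-19*(36 + W(8)) = -19*(36 + (1 + 8)) = -19*(36 + 9) = -19*45 = -855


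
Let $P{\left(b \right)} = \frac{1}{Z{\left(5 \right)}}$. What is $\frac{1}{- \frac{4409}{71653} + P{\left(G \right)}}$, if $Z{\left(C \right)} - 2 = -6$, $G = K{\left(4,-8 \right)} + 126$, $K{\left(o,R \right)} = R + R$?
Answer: $- \frac{286612}{89289} \approx -3.2099$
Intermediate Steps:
$K{\left(o,R \right)} = 2 R$
$G = 110$ ($G = 2 \left(-8\right) + 126 = -16 + 126 = 110$)
$Z{\left(C \right)} = -4$ ($Z{\left(C \right)} = 2 - 6 = -4$)
$P{\left(b \right)} = - \frac{1}{4}$ ($P{\left(b \right)} = \frac{1}{-4} = - \frac{1}{4}$)
$\frac{1}{- \frac{4409}{71653} + P{\left(G \right)}} = \frac{1}{- \frac{4409}{71653} - \frac{1}{4}} = \frac{1}{- \frac{89289}{286612}} = - \frac{286612}{89289}$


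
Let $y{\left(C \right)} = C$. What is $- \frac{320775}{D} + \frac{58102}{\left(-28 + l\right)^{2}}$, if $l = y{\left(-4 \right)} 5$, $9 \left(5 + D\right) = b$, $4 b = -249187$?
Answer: $\frac{20547541517}{287270784} \approx 71.527$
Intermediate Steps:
$b = - \frac{249187}{4}$ ($b = \frac{1}{4} \left(-249187\right) = - \frac{249187}{4} \approx -62297.0$)
$D = - \frac{249367}{36}$ ($D = -5 + \frac{1}{9} \left(- \frac{249187}{4}\right) = -5 - \frac{249187}{36} = - \frac{249367}{36} \approx -6926.9$)
$l = -20$ ($l = \left(-4\right) 5 = -20$)
$- \frac{320775}{D} + \frac{58102}{\left(-28 + l\right)^{2}} = - \frac{320775}{- \frac{249367}{36}} + \frac{58102}{\left(-28 - 20\right)^{2}} = \left(-320775\right) \left(- \frac{36}{249367}\right) + \frac{58102}{\left(-48\right)^{2}} = \frac{11547900}{249367} + \frac{58102}{2304} = \frac{11547900}{249367} + 58102 \cdot \frac{1}{2304} = \frac{11547900}{249367} + \frac{29051}{1152} = \frac{20547541517}{287270784}$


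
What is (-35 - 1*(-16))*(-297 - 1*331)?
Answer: 11932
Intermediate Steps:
(-35 - 1*(-16))*(-297 - 1*331) = (-35 + 16)*(-297 - 331) = -19*(-628) = 11932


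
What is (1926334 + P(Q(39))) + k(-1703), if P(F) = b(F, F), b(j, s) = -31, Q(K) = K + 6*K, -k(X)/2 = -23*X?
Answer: 1847965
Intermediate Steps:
k(X) = 46*X (k(X) = -(-46)*X = 46*X)
Q(K) = 7*K
P(F) = -31
(1926334 + P(Q(39))) + k(-1703) = (1926334 - 31) + 46*(-1703) = 1926303 - 78338 = 1847965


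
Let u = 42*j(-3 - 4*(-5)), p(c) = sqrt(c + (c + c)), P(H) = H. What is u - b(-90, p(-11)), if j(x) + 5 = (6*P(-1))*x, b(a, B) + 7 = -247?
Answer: -4240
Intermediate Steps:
p(c) = sqrt(3)*sqrt(c) (p(c) = sqrt(c + 2*c) = sqrt(3*c) = sqrt(3)*sqrt(c))
b(a, B) = -254 (b(a, B) = -7 - 247 = -254)
j(x) = -5 - 6*x (j(x) = -5 + (6*(-1))*x = -5 - 6*x)
u = -4494 (u = 42*(-5 - 6*(-3 - 4*(-5))) = 42*(-5 - 6*(-3 + 20)) = 42*(-5 - 6*17) = 42*(-5 - 102) = 42*(-107) = -4494)
u - b(-90, p(-11)) = -4494 - 1*(-254) = -4494 + 254 = -4240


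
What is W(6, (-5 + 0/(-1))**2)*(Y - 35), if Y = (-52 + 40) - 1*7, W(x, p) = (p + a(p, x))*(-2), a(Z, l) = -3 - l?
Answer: 1728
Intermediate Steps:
W(x, p) = 6 - 2*p + 2*x (W(x, p) = (p + (-3 - x))*(-2) = (-3 + p - x)*(-2) = 6 - 2*p + 2*x)
Y = -19 (Y = -12 - 7 = -19)
W(6, (-5 + 0/(-1))**2)*(Y - 35) = (6 - 2*(-5 + 0/(-1))**2 + 2*6)*(-19 - 35) = (6 - 2*(-5 + 0*(-1))**2 + 12)*(-54) = (6 - 2*(-5 + 0)**2 + 12)*(-54) = (6 - 2*(-5)**2 + 12)*(-54) = (6 - 2*25 + 12)*(-54) = (6 - 50 + 12)*(-54) = -32*(-54) = 1728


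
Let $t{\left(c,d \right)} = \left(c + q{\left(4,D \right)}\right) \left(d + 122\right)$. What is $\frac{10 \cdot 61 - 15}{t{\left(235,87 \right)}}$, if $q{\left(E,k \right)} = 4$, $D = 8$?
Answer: $\frac{595}{49951} \approx 0.011912$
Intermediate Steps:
$t{\left(c,d \right)} = \left(4 + c\right) \left(122 + d\right)$ ($t{\left(c,d \right)} = \left(c + 4\right) \left(d + 122\right) = \left(4 + c\right) \left(122 + d\right)$)
$\frac{10 \cdot 61 - 15}{t{\left(235,87 \right)}} = \frac{10 \cdot 61 - 15}{488 + 4 \cdot 87 + 122 \cdot 235 + 235 \cdot 87} = \frac{610 - 15}{488 + 348 + 28670 + 20445} = \frac{595}{49951}$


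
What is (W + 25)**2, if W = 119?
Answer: 20736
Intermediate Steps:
(W + 25)**2 = (119 + 25)**2 = 144**2 = 20736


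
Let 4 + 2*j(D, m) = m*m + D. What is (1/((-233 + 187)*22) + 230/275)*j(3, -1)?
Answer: 0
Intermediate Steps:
j(D, m) = -2 + D/2 + m²/2 (j(D, m) = -2 + (m*m + D)/2 = -2 + (m² + D)/2 = -2 + (D + m²)/2 = -2 + (D/2 + m²/2) = -2 + D/2 + m²/2)
(1/((-233 + 187)*22) + 230/275)*j(3, -1) = (1/((-233 + 187)*22) + 230/275)*(-2 + (½)*3 + (½)*(-1)²) = ((1/22)/(-46) + 230*(1/275))*(-2 + 3/2 + (½)*1) = (-1/46*1/22 + 46/55)*(-2 + 3/2 + ½) = (-1/1012 + 46/55)*0 = (4227/5060)*0 = 0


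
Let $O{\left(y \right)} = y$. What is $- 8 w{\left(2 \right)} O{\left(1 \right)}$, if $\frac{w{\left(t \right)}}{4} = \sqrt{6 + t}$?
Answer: $- 64 \sqrt{2} \approx -90.51$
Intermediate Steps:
$w{\left(t \right)} = 4 \sqrt{6 + t}$
$- 8 w{\left(2 \right)} O{\left(1 \right)} = - 8 \cdot 4 \sqrt{6 + 2} \cdot 1 = - 8 \cdot 4 \sqrt{8} \cdot 1 = - 8 \cdot 4 \cdot 2 \sqrt{2} \cdot 1 = - 8 \cdot 8 \sqrt{2} \cdot 1 = - 8 \cdot 8 \sqrt{2} = - 64 \sqrt{2}$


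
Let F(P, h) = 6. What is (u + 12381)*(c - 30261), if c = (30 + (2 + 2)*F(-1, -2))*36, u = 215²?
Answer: -1659546102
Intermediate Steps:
u = 46225
c = 1944 (c = (30 + (2 + 2)*6)*36 = (30 + 4*6)*36 = (30 + 24)*36 = 54*36 = 1944)
(u + 12381)*(c - 30261) = (46225 + 12381)*(1944 - 30261) = 58606*(-28317) = -1659546102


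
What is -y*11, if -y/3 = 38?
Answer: 1254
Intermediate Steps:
y = -114 (y = -3*38 = -114)
-y*11 = -(-114)*11 = -1*(-1254) = 1254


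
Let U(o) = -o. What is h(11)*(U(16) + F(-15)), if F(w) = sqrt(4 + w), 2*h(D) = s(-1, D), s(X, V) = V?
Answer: -88 + 11*I*sqrt(11)/2 ≈ -88.0 + 18.241*I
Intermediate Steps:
h(D) = D/2
h(11)*(U(16) + F(-15)) = ((1/2)*11)*(-1*16 + sqrt(4 - 15)) = 11*(-16 + sqrt(-11))/2 = 11*(-16 + I*sqrt(11))/2 = -88 + 11*I*sqrt(11)/2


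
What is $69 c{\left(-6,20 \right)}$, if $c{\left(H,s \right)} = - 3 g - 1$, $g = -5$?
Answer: $966$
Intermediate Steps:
$c{\left(H,s \right)} = 14$ ($c{\left(H,s \right)} = \left(-3\right) \left(-5\right) - 1 = 15 - 1 = 14$)
$69 c{\left(-6,20 \right)} = 69 \cdot 14 = 966$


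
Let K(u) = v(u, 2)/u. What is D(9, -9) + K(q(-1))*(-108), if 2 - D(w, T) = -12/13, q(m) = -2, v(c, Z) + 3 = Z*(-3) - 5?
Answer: -9790/13 ≈ -753.08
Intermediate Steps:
v(c, Z) = -8 - 3*Z (v(c, Z) = -3 + (Z*(-3) - 5) = -3 + (-3*Z - 5) = -3 + (-5 - 3*Z) = -8 - 3*Z)
D(w, T) = 38/13 (D(w, T) = 2 - (-12)/13 = 2 - 1*(-12/13) = 2 + 12/13 = 38/13)
K(u) = -14/u (K(u) = (-8 - 3*2)/u = (-8 - 6)/u = -14/u)
D(9, -9) + K(q(-1))*(-108) = 38/13 - 14/(-2)*(-108) = 38/13 - 14*(-½)*(-108) = 38/13 + 7*(-108) = 38/13 - 756 = -9790/13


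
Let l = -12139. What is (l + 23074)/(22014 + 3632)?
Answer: 10935/25646 ≈ 0.42638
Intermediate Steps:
(l + 23074)/(22014 + 3632) = (-12139 + 23074)/(22014 + 3632) = 10935/25646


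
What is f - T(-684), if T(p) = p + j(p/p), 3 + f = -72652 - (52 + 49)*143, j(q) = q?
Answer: -86415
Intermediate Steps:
f = -87098 (f = -3 + (-72652 - (52 + 49)*143) = -3 + (-72652 - 101*143) = -3 + (-72652 - 1*14443) = -3 + (-72652 - 14443) = -3 - 87095 = -87098)
T(p) = 1 + p (T(p) = p + p/p = p + 1 = 1 + p)
f - T(-684) = -87098 - (1 - 684) = -87098 - 1*(-683) = -87098 + 683 = -86415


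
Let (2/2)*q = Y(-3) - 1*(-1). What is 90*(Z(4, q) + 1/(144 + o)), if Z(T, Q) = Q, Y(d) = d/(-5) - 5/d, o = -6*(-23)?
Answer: 13833/47 ≈ 294.32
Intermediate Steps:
o = 138
Y(d) = -5/d - d/5 (Y(d) = d*(-⅕) - 5/d = -d/5 - 5/d = -5/d - d/5)
q = 49/15 (q = (-5/(-3) - ⅕*(-3)) - 1*(-1) = (-5*(-⅓) + ⅗) + 1 = (5/3 + ⅗) + 1 = 34/15 + 1 = 49/15 ≈ 3.2667)
90*(Z(4, q) + 1/(144 + o)) = 90*(49/15 + 1/(144 + 138)) = 90*(49/15 + 1/282) = 90*(1537/470) = 13833/47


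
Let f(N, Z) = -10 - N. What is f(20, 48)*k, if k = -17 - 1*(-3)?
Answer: 420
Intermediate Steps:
k = -14 (k = -17 + 3 = -14)
f(20, 48)*k = (-10 - 1*20)*(-14) = (-10 - 20)*(-14) = -30*(-14) = 420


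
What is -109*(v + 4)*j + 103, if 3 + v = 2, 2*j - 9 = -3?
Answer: -878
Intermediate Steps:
j = 3 (j = 9/2 + (½)*(-3) = 9/2 - 3/2 = 3)
v = -1 (v = -3 + 2 = -1)
-109*(v + 4)*j + 103 = -109*(-1 + 4)*3 + 103 = -327*3 + 103 = -109*9 + 103 = -981 + 103 = -878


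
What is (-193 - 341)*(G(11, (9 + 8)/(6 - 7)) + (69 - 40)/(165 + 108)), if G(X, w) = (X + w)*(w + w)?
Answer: -9918338/91 ≈ -1.0899e+5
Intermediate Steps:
G(X, w) = 2*w*(X + w) (G(X, w) = (X + w)*(2*w) = 2*w*(X + w))
(-193 - 341)*(G(11, (9 + 8)/(6 - 7)) + (69 - 40)/(165 + 108)) = (-193 - 341)*(2*((9 + 8)/(6 - 7))*(11 + (9 + 8)/(6 - 7)) + (69 - 40)/(165 + 108)) = -534*(2*(17/(-1))*(11 + 17/(-1)) + 29/273) = -534*(2*(17*(-1))*(11 + 17*(-1)) + 29*(1/273)) = -534*(2*(-17)*(11 - 17) + 29/273) = -534*(2*(-17)*(-6) + 29/273) = -534*(204 + 29/273) = -534*55721/273 = -9918338/91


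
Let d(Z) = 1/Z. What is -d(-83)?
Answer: 1/83 ≈ 0.012048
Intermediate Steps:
-d(-83) = -1/(-83) = -1*(-1/83) = 1/83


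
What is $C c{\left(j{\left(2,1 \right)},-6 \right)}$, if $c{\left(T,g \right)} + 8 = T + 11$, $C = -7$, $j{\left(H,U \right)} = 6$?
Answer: $-63$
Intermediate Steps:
$c{\left(T,g \right)} = 3 + T$ ($c{\left(T,g \right)} = -8 + \left(T + 11\right) = -8 + \left(11 + T\right) = 3 + T$)
$C c{\left(j{\left(2,1 \right)},-6 \right)} = - 7 \left(3 + 6\right) = \left(-7\right) 9 = -63$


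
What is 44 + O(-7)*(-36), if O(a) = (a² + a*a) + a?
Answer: -3232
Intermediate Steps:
O(a) = a + 2*a² (O(a) = (a² + a²) + a = 2*a² + a = a + 2*a²)
44 + O(-7)*(-36) = 44 - 7*(1 + 2*(-7))*(-36) = 44 - 7*(1 - 14)*(-36) = 44 - 7*(-13)*(-36) = 44 + 91*(-36) = 44 - 3276 = -3232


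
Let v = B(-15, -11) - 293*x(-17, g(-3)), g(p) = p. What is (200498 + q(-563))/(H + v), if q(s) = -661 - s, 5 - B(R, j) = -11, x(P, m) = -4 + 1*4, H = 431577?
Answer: 200400/431593 ≈ 0.46433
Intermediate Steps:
x(P, m) = 0 (x(P, m) = -4 + 4 = 0)
B(R, j) = 16 (B(R, j) = 5 - 1*(-11) = 5 + 11 = 16)
v = 16 (v = 16 - 293*0 = 16 + 0 = 16)
(200498 + q(-563))/(H + v) = (200498 + (-661 - 1*(-563)))/(431577 + 16) = (200498 + (-661 + 563))/431593 = (200498 - 98)*(1/431593) = 200400*(1/431593) = 200400/431593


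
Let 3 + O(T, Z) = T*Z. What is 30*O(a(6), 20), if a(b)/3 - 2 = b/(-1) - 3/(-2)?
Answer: -4590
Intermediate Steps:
a(b) = 21/2 - 3*b (a(b) = 6 + 3*(b/(-1) - 3/(-2)) = 6 + 3*(b*(-1) - 3*(-1/2)) = 6 + 3*(-b + 3/2) = 6 + 3*(3/2 - b) = 6 + (9/2 - 3*b) = 21/2 - 3*b)
O(T, Z) = -3 + T*Z
30*O(a(6), 20) = 30*(-3 + (21/2 - 3*6)*20) = 30*(-3 + (21/2 - 18)*20) = 30*(-3 - 15/2*20) = 30*(-3 - 150) = 30*(-153) = -4590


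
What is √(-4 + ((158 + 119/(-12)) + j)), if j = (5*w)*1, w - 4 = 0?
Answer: √5907/6 ≈ 12.810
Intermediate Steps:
w = 4 (w = 4 + 0 = 4)
j = 20 (j = (5*4)*1 = 20*1 = 20)
√(-4 + ((158 + 119/(-12)) + j)) = √(-4 + ((158 + 119/(-12)) + 20)) = √(-4 + ((158 + 119*(-1/12)) + 20)) = √(-4 + ((158 - 119/12) + 20)) = √(-4 + (1777/12 + 20)) = √(-4 + 2017/12) = √(1969/12) = √5907/6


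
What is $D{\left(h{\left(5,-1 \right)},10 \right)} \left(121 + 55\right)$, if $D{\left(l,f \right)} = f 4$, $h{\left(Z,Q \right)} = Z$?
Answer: $7040$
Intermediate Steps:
$D{\left(l,f \right)} = 4 f$
$D{\left(h{\left(5,-1 \right)},10 \right)} \left(121 + 55\right) = 4 \cdot 10 \left(121 + 55\right) = 40 \cdot 176 = 7040$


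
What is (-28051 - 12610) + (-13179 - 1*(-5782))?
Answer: -48058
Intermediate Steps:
(-28051 - 12610) + (-13179 - 1*(-5782)) = -40661 + (-13179 + 5782) = -40661 - 7397 = -48058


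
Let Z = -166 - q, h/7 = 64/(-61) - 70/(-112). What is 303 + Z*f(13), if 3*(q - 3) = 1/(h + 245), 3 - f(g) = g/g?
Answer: -12402631/354333 ≈ -35.003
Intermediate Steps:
f(g) = 2 (f(g) = 3 - g/g = 3 - 1*1 = 3 - 1 = 2)
h = -1449/488 (h = 7*(64/(-61) - 70/(-112)) = 7*(64*(-1/61) - 70*(-1/112)) = 7*(-64/61 + 5/8) = 7*(-207/488) = -1449/488 ≈ -2.9693)
q = 1063487/354333 (q = 3 + 1/(3*(-1449/488 + 245)) = 3 + 1/(3*(118111/488)) = 3 + (⅓)*(488/118111) = 3 + 488/354333 = 1063487/354333 ≈ 3.0014)
Z = -59882765/354333 (Z = -166 - 1*1063487/354333 = -166 - 1063487/354333 = -59882765/354333 ≈ -169.00)
303 + Z*f(13) = 303 - 59882765/354333*2 = 303 - 119765530/354333 = -12402631/354333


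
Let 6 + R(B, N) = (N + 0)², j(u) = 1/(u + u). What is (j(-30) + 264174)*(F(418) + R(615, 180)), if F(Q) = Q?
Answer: 130021151117/15 ≈ 8.6681e+9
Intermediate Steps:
j(u) = 1/(2*u)
R(B, N) = -6 + N² (R(B, N) = -6 + (N + 0)² = -6 + N²)
(j(-30) + 264174)*(F(418) + R(615, 180)) = ((½)/(-30) + 264174)*(418 + (-6 + 180²)) = ((½)*(-1/30) + 264174)*(418 + (-6 + 32400)) = (-1/60 + 264174)*(418 + 32394) = (15850439/60)*32812 = 130021151117/15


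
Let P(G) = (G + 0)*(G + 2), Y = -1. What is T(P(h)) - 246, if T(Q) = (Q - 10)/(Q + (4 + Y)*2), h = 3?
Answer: -5161/21 ≈ -245.76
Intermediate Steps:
P(G) = G*(2 + G)
T(Q) = (-10 + Q)/(6 + Q) (T(Q) = (Q - 10)/(Q + (4 - 1)*2) = (-10 + Q)/(Q + 3*2) = (-10 + Q)/(Q + 6) = (-10 + Q)/(6 + Q))
T(P(h)) - 246 = (-10 + 3*(2 + 3))/(6 + 3*(2 + 3)) - 246 = (-10 + 3*5)/(6 + 3*5) - 246 = (-10 + 15)/(6 + 15) - 246 = 5/21 - 246 = -5161/21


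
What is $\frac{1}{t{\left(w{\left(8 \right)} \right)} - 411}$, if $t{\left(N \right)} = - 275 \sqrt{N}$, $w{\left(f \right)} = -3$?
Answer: $\frac{i}{- 411 i + 275 \sqrt{3}} \approx -0.0010384 + 0.0012034 i$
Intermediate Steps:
$\frac{1}{t{\left(w{\left(8 \right)} \right)} - 411} = \frac{1}{- 275 \sqrt{-3} - 411} = \frac{1}{- 275 i \sqrt{3} - 411} = \frac{1}{-411 - 275 i \sqrt{3}}$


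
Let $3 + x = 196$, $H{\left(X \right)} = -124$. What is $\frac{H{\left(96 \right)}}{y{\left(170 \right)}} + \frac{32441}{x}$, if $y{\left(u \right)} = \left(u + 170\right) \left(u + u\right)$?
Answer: $\frac{937538917}{5577700} \approx 168.09$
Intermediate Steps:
$y{\left(u \right)} = 2 u \left(170 + u\right)$ ($y{\left(u \right)} = \left(170 + u\right) 2 u = 2 u \left(170 + u\right)$)
$x = 193$ ($x = -3 + 196 = 193$)
$\frac{H{\left(96 \right)}}{y{\left(170 \right)}} + \frac{32441}{x} = - \frac{124}{2 \cdot 170 \left(170 + 170\right)} + \frac{32441}{193} = - \frac{124}{2 \cdot 170 \cdot 340} + 32441 \cdot \frac{1}{193} = - \frac{124}{115600} + \frac{32441}{193} = \left(-124\right) \frac{1}{115600} + \frac{32441}{193} = - \frac{31}{28900} + \frac{32441}{193} = \frac{937538917}{5577700}$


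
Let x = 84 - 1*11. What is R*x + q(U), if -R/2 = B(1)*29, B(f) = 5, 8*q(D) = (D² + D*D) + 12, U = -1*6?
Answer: -42319/2 ≈ -21160.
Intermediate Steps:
U = -6
x = 73 (x = 84 - 11 = 73)
q(D) = 3/2 + D²/4 (q(D) = ((D² + D*D) + 12)/8 = ((D² + D²) + 12)/8 = (2*D² + 12)/8 = (12 + 2*D²)/8 = 3/2 + D²/4)
R = -290 (R = -10*29 = -2*145 = -290)
R*x + q(U) = -290*73 + (3/2 + (¼)*(-6)²) = -21170 + (3/2 + (¼)*36) = -21170 + (3/2 + 9) = -21170 + 21/2 = -42319/2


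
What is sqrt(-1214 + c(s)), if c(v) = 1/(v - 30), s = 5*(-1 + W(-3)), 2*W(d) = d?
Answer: 2*I*sqrt(2192830)/85 ≈ 34.843*I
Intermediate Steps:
W(d) = d/2
s = -25/2 (s = 5*(-1 + (1/2)*(-3)) = 5*(-1 - 3/2) = 5*(-5/2) = -25/2 ≈ -12.500)
c(v) = 1/(-30 + v)
sqrt(-1214 + c(s)) = sqrt(-1214 + 1/(-30 - 25/2)) = sqrt(-1214 + 1/(-85/2)) = sqrt(-1214 - 2/85) = sqrt(-103192/85) = 2*I*sqrt(2192830)/85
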